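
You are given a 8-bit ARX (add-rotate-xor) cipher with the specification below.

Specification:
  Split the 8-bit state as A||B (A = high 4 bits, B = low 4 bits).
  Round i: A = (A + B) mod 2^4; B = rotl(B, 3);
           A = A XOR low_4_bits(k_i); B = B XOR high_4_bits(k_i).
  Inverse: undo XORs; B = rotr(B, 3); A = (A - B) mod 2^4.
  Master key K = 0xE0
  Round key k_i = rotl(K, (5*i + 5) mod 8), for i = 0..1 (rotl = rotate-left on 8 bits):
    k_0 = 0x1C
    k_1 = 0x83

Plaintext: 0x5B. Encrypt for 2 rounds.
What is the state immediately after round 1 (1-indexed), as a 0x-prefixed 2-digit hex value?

0xCC

s_0 = plaintext = 0x5B
s_1 = Round(s_0, k_0) = 0xCC
s_2 = Round(s_1, k_1) = 0xBE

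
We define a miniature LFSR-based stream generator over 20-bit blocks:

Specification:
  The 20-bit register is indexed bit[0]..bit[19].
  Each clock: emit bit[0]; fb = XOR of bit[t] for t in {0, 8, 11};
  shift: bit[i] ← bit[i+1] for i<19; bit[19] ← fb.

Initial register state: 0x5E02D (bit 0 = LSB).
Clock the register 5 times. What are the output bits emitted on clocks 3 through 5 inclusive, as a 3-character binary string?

110

reg_0 = 0x5E02D
clock 1: out=1, reg = 0xAF016
clock 2: out=0, reg = 0x5780B
clock 3: out=1, reg = 0x2BC05
clock 4: out=1, reg = 0x15E02
clock 5: out=0, reg = 0x8AF01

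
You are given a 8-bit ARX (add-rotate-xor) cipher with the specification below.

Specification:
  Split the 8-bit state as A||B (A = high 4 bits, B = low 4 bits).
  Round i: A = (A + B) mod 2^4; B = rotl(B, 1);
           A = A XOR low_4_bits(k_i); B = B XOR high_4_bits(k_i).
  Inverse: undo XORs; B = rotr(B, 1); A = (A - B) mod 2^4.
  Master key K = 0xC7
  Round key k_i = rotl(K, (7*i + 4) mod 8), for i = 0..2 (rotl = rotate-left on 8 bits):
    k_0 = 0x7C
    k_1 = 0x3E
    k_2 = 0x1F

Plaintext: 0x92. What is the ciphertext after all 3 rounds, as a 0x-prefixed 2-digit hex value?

0x6B

s_0 = plaintext = 0x92
s_1 = Round(s_0, k_0) = 0x73
s_2 = Round(s_1, k_1) = 0x45
s_3 = Round(s_2, k_2) = 0x6B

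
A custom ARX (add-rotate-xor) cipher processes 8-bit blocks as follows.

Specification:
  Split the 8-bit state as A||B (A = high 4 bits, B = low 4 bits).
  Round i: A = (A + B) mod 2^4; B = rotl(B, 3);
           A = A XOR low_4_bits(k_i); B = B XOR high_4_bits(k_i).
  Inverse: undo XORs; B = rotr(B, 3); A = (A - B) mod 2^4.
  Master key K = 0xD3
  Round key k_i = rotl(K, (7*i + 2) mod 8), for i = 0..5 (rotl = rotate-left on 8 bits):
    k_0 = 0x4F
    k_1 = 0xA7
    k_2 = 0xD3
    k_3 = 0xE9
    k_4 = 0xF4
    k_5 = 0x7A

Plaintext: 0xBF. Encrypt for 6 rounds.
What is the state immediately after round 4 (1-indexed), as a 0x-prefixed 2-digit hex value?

0xAD

s_0 = plaintext = 0xBF
s_1 = Round(s_0, k_0) = 0x5B
s_2 = Round(s_1, k_1) = 0x77
s_3 = Round(s_2, k_2) = 0xD6
s_4 = Round(s_3, k_3) = 0xAD
s_5 = Round(s_4, k_4) = 0x31
s_6 = Round(s_5, k_5) = 0xEF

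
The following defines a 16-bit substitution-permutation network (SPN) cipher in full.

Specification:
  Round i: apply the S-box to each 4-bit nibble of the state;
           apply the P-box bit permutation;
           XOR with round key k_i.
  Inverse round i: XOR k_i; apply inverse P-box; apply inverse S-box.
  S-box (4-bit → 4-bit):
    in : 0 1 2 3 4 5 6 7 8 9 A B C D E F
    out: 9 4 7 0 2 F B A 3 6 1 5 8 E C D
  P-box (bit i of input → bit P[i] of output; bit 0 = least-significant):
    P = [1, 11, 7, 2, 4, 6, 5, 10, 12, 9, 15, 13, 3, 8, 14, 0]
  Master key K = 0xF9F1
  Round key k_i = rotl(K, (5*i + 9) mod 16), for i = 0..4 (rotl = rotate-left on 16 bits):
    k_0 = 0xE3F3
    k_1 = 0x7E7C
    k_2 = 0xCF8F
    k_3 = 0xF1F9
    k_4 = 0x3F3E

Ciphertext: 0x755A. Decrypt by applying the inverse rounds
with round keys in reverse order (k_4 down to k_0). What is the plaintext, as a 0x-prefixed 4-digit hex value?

s_0 = ciphertext = 0x755A
s_1 = InvRound(s_0, k_4) = 0x1497
s_2 = InvRound(s_1, k_3) = 0x2ED0
s_3 = InvRound(s_2, k_2) = 0x5E80
s_4 = InvRound(s_3, k_1) = 0xAC2E
s_5 = InvRound(s_4, k_0) = 0x546D

0x546D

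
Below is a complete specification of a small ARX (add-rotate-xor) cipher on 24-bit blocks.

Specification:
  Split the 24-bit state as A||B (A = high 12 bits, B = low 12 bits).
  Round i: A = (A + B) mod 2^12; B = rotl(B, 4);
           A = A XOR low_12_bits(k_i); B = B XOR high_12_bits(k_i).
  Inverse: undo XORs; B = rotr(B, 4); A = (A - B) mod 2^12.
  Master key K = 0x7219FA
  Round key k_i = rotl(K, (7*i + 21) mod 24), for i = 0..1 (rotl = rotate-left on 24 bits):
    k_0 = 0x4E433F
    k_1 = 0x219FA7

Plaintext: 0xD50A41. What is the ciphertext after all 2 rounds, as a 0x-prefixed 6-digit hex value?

s_0 = plaintext = 0xD50A41
s_1 = Round(s_0, k_0) = 0x4AE0FE
s_2 = Round(s_1, k_1) = 0xA0BDF9

0xA0BDF9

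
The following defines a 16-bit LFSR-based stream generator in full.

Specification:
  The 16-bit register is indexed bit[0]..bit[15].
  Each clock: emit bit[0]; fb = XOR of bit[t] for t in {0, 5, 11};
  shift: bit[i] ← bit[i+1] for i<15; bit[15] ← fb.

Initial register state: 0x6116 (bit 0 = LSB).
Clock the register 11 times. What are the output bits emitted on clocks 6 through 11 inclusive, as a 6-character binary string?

000100

reg_0 = 0x6116
clock 1: out=0, reg = 0x308B
clock 2: out=1, reg = 0x9845
clock 3: out=1, reg = 0x4C22
clock 4: out=0, reg = 0x2611
clock 5: out=1, reg = 0x9308
clock 6: out=0, reg = 0x4984
clock 7: out=0, reg = 0xA4C2
clock 8: out=0, reg = 0x5261
clock 9: out=1, reg = 0x2930
clock 10: out=0, reg = 0x1498
clock 11: out=0, reg = 0x0A4C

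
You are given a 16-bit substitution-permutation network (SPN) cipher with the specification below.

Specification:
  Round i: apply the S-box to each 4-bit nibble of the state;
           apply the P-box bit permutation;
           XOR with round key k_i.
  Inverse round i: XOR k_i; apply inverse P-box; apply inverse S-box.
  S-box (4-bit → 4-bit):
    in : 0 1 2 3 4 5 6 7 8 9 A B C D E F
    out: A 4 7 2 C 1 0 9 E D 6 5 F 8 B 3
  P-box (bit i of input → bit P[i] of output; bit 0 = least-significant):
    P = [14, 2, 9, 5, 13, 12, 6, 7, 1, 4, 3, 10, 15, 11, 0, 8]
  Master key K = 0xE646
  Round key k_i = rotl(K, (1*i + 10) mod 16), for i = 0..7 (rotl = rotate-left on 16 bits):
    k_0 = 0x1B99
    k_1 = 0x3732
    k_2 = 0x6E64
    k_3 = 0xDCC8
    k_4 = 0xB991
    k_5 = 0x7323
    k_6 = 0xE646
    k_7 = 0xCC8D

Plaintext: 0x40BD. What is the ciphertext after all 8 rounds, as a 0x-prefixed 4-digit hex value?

s_0 = plaintext = 0x40BD
s_1 = Round(s_0, k_0) = 0x3EE8
s_2 = Round(s_1, k_1) = 0x0984
s_3 = Round(s_2, k_2) = 0x718E
s_4 = Round(s_3, k_3) = 0x0D24
s_5 = Round(s_4, k_4) = 0x86F1
s_6 = Round(s_5, k_5) = 0x4822
s_7 = Round(s_6, k_6) = 0x911B
s_8 = Round(s_7, k_7) = 0x0FC4

0x0FC4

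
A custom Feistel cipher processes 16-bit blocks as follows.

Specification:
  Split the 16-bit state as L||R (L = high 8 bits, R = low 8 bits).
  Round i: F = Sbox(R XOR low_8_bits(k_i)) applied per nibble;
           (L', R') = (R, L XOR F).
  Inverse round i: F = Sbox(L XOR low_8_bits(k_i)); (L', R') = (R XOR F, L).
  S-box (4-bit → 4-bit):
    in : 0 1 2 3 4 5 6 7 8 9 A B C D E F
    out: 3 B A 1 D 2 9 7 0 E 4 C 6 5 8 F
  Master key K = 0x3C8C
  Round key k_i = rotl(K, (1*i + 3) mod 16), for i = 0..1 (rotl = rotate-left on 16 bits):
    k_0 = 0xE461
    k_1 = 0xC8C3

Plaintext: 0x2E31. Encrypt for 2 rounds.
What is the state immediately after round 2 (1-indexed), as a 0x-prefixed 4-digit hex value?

0x0D59

s_0 = plaintext = 0x2E31
s_1 = Round(s_0, k_0) = 0x310D
s_2 = Round(s_1, k_1) = 0x0D59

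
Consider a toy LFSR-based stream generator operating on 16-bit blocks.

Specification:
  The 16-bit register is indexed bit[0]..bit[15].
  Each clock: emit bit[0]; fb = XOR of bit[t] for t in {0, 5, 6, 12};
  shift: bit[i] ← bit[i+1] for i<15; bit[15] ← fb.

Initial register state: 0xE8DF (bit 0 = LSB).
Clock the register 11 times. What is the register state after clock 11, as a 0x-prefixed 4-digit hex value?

reg_0 = 0xE8DF
clock 1: out=1, reg = 0x746F
clock 2: out=1, reg = 0x3A37
clock 3: out=1, reg = 0x9D1B
clock 4: out=1, reg = 0x4E8D
clock 5: out=1, reg = 0xA746
clock 6: out=0, reg = 0xD3A3
clock 7: out=1, reg = 0xE9D1
clock 8: out=1, reg = 0x74E8
clock 9: out=0, reg = 0xBA74
clock 10: out=0, reg = 0xDD3A
clock 11: out=0, reg = 0x6E9D

0x6E9D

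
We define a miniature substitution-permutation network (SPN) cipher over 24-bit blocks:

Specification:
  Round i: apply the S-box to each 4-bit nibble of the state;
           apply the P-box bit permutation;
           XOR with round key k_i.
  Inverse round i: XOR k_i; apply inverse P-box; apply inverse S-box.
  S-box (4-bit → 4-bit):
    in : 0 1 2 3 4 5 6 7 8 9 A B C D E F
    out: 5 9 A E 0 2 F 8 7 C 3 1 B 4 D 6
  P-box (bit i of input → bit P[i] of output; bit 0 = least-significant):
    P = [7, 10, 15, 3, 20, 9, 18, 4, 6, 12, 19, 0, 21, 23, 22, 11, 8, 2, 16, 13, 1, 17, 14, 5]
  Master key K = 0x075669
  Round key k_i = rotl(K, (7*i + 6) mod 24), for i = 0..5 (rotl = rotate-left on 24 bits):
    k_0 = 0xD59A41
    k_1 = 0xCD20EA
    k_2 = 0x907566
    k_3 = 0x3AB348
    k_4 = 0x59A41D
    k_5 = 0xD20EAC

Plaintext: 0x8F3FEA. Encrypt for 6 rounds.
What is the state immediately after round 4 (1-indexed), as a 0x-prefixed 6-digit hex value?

s_0 = plaintext = 0x8F3FEA
s_1 = Round(s_0, k_0) = 0x0AC6D7
s_2 = Round(s_1, k_1) = 0x6179A5
s_3 = Round(s_2, k_2) = 0x8A1A45
s_4 = Round(s_3, k_3) = 0x18EE0E
s_5 = Round(s_4, k_4) = 0x242DF2
s_6 = Round(s_5, k_5) = 0x5C0084

0x18EE0E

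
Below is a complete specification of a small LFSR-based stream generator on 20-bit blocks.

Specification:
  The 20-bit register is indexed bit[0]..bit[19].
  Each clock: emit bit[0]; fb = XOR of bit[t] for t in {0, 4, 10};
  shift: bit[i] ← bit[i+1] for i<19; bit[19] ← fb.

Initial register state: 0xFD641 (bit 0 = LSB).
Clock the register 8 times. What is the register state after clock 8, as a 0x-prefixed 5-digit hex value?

0xD0FD6

reg_0 = 0xFD641
clock 1: out=1, reg = 0x7EB20
clock 2: out=0, reg = 0x3F590
clock 3: out=0, reg = 0x1FAC8
clock 4: out=0, reg = 0x0FD64
clock 5: out=0, reg = 0x87EB2
clock 6: out=0, reg = 0x43F59
clock 7: out=1, reg = 0xA1FAC
clock 8: out=0, reg = 0xD0FD6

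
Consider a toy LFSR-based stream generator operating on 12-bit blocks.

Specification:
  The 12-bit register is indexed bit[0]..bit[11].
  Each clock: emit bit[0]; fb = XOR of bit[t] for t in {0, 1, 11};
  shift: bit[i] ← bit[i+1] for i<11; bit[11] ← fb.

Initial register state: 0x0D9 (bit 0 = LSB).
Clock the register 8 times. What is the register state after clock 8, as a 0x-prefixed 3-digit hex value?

0x930

reg_0 = 0x0D9
clock 1: out=1, reg = 0x86C
clock 2: out=0, reg = 0xC36
clock 3: out=0, reg = 0x61B
clock 4: out=1, reg = 0x30D
clock 5: out=1, reg = 0x986
clock 6: out=0, reg = 0x4C3
clock 7: out=1, reg = 0x261
clock 8: out=1, reg = 0x930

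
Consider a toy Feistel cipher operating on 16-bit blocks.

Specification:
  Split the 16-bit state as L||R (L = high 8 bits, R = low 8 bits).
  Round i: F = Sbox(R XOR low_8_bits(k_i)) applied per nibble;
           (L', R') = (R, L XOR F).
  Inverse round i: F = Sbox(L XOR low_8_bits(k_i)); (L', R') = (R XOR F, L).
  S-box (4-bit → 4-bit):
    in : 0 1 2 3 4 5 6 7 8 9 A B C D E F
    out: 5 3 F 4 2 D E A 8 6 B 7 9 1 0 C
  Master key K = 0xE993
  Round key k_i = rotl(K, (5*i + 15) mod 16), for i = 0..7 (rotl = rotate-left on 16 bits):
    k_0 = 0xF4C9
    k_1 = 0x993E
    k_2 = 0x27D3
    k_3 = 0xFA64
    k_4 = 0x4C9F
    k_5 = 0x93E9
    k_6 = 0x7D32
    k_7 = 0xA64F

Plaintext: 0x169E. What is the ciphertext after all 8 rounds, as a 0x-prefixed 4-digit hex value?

s_0 = plaintext = 0x169E
s_1 = Round(s_0, k_0) = 0x9ECC
s_2 = Round(s_1, k_1) = 0xCC51
s_3 = Round(s_2, k_2) = 0x5143
s_4 = Round(s_3, k_3) = 0x43AB
s_5 = Round(s_4, k_4) = 0xAB01
s_6 = Round(s_5, k_5) = 0x01A3
s_7 = Round(s_6, k_6) = 0xA362
s_8 = Round(s_7, k_7) = 0x6252

0x6252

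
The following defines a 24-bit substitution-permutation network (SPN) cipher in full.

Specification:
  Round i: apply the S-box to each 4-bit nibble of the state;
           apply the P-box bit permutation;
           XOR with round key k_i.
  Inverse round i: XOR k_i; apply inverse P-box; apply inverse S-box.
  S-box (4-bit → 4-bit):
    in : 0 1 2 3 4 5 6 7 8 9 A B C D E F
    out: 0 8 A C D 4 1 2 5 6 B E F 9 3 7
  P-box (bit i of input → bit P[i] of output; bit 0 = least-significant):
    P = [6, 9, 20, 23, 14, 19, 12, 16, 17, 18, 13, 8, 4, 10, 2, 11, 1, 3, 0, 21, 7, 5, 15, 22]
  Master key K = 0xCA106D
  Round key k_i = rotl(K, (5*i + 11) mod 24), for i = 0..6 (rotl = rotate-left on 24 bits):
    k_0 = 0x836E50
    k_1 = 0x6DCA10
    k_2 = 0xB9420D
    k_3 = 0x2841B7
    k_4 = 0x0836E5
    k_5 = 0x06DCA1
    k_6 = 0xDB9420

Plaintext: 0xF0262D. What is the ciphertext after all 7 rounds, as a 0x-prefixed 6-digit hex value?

s_0 = plaintext = 0xF0262D
s_1 = Round(s_0, k_0) = 0x08E2B0
s_2 = Round(s_1, k_1) = 0x60DF03
s_3 = Round(s_2, k_2) = 0x2F6A9D
s_4 = Round(s_3, k_3) = 0xE650CC
s_5 = Round(s_4, k_4) = 0x916403
s_6 = Round(s_5, k_5) = 0xB47D91
s_7 = Round(s_6, k_6) = 0x310103

0x310103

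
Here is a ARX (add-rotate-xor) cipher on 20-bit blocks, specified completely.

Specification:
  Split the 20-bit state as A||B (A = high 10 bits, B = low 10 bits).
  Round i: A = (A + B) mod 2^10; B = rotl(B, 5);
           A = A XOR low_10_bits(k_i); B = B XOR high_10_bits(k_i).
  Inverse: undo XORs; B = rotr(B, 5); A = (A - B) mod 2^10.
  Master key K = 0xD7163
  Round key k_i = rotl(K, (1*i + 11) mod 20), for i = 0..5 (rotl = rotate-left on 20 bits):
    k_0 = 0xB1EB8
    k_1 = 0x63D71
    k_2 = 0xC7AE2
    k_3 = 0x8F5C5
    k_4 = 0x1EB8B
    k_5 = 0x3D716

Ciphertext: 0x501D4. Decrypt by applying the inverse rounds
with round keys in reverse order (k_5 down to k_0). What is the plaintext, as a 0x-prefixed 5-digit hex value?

s_0 = ciphertext = 0x501D4
s_1 = InvRound(s_0, k_5) = 0x8B429
s_2 = InvRound(s_1, k_4) = 0xD1262
s_3 = InvRound(s_2, k_3) = 0xA7FE2
s_4 = InvRound(s_3, k_2) = 0x3DB87
s_5 = InvRound(s_4, k_1) = 0x1DD10
s_6 = InvRound(s_5, k_0) = 0xF46FE

0xF46FE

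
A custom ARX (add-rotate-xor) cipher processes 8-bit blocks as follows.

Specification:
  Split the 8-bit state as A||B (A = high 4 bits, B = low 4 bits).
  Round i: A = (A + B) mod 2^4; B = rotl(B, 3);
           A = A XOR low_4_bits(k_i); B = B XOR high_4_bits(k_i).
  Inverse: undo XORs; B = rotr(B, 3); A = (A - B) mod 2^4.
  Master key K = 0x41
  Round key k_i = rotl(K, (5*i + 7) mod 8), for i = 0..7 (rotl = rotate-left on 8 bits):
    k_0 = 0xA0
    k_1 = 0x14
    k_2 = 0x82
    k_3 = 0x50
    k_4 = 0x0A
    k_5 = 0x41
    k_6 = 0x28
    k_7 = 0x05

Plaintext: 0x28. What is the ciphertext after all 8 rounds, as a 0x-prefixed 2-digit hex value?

s_0 = plaintext = 0x28
s_1 = Round(s_0, k_0) = 0xAE
s_2 = Round(s_1, k_1) = 0xC6
s_3 = Round(s_2, k_2) = 0x0B
s_4 = Round(s_3, k_3) = 0xB8
s_5 = Round(s_4, k_4) = 0x94
s_6 = Round(s_5, k_5) = 0xC6
s_7 = Round(s_6, k_6) = 0xA1
s_8 = Round(s_7, k_7) = 0xE8

0xE8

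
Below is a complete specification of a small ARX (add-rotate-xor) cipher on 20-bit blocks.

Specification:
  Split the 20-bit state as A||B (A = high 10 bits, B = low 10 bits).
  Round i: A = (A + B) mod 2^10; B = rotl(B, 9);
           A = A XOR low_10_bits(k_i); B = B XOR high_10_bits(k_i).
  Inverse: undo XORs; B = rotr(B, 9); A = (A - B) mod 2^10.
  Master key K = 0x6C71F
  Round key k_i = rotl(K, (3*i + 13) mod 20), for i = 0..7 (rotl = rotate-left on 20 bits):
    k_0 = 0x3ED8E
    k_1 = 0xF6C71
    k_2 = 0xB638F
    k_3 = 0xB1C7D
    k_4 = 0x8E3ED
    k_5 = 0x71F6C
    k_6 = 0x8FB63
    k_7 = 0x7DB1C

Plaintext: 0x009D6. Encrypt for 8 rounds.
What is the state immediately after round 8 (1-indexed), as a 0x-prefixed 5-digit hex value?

s_0 = plaintext = 0x009D6
s_1 = Round(s_0, k_0) = 0x15810
s_2 = Round(s_1, k_1) = 0x05FD3
s_3 = Round(s_2, k_2) = 0x19531
s_4 = Round(s_3, k_3) = 0x7AC5F
s_5 = Round(s_4, k_4) = 0x69C17
s_6 = Round(s_5, k_5) = 0xB4BCC
s_7 = Round(s_6, k_6) = 0x7F7D8
s_8 = Round(s_7, k_7) = 0xB241A

0xB241A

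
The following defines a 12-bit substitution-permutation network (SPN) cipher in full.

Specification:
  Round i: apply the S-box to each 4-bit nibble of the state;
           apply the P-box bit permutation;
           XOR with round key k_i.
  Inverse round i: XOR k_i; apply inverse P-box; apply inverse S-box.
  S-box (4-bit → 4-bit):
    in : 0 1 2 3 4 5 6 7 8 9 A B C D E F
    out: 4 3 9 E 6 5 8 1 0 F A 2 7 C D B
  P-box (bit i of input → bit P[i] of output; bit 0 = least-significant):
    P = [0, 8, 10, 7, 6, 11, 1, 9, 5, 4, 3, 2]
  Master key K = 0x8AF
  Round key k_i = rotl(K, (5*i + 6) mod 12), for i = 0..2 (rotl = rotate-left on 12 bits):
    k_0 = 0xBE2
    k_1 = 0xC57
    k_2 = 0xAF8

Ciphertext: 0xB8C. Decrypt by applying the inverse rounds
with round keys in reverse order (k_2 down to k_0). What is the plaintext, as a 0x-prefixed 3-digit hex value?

s_0 = ciphertext = 0xB8C
s_1 = InvRound(s_0, k_2) = 0xF7B
s_2 = InvRound(s_1, k_1) = 0xE6B
s_3 = InvRound(s_2, k_0) = 0x089

0x089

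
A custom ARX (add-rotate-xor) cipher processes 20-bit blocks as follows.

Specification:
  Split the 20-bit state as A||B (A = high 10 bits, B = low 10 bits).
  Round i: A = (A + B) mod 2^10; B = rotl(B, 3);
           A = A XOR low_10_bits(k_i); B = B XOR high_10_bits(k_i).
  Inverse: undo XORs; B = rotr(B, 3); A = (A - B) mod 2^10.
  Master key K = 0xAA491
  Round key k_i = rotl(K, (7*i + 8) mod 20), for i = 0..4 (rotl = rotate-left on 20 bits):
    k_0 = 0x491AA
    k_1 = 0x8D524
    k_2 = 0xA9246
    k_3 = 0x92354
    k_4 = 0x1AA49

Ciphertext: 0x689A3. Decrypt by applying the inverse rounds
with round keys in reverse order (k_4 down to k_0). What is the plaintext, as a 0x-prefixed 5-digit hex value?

0x2F589

s_0 = ciphertext = 0x689A3
s_1 = InvRound(s_0, k_4) = 0xCC8B9
s_2 = InvRound(s_1, k_3) = 0xE20DE
s_3 = InvRound(s_2, k_2) = 0x1FD4F
s_4 = InvRound(s_3, k_1) = 0xFB16F
s_5 = InvRound(s_4, k_0) = 0x2F589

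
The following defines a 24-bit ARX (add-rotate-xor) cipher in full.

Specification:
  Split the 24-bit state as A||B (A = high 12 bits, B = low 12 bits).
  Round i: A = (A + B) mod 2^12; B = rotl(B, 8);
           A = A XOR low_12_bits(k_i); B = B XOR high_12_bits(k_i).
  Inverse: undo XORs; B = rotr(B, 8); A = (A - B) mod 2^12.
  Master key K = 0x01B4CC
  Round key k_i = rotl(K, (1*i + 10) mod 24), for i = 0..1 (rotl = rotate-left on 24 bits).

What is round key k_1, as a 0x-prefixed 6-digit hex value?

K = 0x01B4CC
k_0 = rotl(K, (1*0+10) mod 24) = rotl(K, 10) = 0xD33006
k_1 = rotl(K, (1*1+10) mod 24) = rotl(K, 11) = 0xA6600D

0xA6600D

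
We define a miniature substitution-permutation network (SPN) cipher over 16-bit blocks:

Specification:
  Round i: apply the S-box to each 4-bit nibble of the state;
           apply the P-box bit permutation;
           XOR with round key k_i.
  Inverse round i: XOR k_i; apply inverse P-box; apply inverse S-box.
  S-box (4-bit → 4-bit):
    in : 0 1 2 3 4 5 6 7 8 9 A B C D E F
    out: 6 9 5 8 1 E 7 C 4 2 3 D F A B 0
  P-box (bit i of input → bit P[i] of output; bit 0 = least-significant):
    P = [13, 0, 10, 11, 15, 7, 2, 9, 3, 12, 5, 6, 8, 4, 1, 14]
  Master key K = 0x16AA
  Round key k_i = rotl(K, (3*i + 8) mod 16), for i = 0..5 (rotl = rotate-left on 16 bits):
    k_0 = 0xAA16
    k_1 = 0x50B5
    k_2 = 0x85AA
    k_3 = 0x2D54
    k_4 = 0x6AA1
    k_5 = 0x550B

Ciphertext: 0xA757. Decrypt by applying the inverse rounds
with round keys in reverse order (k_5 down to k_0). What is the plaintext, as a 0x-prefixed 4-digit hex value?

0x7FB5

s_0 = ciphertext = 0xA757
s_1 = InvRound(s_0, k_5) = 0xDEB4
s_2 = InvRound(s_1, k_4) = 0x9926
s_3 = InvRound(s_2, k_3) = 0x0542
s_4 = InvRound(s_3, k_2) = 0xFBAF
s_5 = InvRound(s_4, k_1) = 0x6411
s_6 = InvRound(s_5, k_0) = 0x7FB5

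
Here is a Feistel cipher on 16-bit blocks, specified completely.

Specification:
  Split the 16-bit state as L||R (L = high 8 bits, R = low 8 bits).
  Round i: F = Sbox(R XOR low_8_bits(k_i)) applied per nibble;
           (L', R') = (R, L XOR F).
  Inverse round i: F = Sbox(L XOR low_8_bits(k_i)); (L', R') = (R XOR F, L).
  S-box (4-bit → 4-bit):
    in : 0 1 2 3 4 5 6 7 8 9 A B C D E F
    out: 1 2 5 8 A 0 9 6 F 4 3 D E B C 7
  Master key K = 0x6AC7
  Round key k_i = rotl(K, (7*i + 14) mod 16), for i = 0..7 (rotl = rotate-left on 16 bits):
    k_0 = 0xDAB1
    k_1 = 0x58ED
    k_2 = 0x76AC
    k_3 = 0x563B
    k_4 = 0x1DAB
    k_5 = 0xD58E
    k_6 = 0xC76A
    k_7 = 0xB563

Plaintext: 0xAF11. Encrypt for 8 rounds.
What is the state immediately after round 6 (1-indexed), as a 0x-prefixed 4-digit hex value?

s_0 = plaintext = 0xAF11
s_1 = Round(s_0, k_0) = 0x119E
s_2 = Round(s_1, k_1) = 0x9E79
s_3 = Round(s_2, k_2) = 0x792E
s_4 = Round(s_3, k_3) = 0x2E59
s_5 = Round(s_4, k_4) = 0x595B
s_6 = Round(s_5, k_5) = 0x5BE9
s_7 = Round(s_6, k_6) = 0xE9A3
s_8 = Round(s_7, k_7) = 0xA308

0x5BE9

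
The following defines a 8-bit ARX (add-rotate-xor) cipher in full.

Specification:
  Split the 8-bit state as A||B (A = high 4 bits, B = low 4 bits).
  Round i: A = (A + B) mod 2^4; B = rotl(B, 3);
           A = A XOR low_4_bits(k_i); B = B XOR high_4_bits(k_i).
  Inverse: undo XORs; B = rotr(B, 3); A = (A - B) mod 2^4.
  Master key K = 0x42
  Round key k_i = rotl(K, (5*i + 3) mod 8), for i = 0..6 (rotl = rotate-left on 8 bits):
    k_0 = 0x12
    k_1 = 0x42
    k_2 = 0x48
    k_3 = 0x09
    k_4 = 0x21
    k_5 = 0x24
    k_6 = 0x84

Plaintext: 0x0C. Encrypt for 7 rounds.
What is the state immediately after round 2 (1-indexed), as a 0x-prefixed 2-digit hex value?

s_0 = plaintext = 0x0C
s_1 = Round(s_0, k_0) = 0xE7
s_2 = Round(s_1, k_1) = 0x7F
s_3 = Round(s_2, k_2) = 0xEB
s_4 = Round(s_3, k_3) = 0x0D
s_5 = Round(s_4, k_4) = 0xCC
s_6 = Round(s_5, k_5) = 0xC4
s_7 = Round(s_6, k_6) = 0x4A

0x7F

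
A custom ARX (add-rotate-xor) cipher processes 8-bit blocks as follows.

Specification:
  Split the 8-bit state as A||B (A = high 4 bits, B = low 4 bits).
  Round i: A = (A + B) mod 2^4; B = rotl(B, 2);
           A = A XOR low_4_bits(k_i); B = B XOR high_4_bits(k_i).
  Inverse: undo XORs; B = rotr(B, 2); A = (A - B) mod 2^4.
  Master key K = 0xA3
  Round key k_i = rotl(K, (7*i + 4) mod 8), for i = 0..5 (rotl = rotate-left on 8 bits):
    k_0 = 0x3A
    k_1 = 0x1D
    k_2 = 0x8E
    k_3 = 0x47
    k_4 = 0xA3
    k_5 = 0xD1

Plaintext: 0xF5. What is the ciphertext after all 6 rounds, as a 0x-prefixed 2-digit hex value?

0x19

s_0 = plaintext = 0xF5
s_1 = Round(s_0, k_0) = 0xE6
s_2 = Round(s_1, k_1) = 0x98
s_3 = Round(s_2, k_2) = 0xFA
s_4 = Round(s_3, k_3) = 0xEE
s_5 = Round(s_4, k_4) = 0xF1
s_6 = Round(s_5, k_5) = 0x19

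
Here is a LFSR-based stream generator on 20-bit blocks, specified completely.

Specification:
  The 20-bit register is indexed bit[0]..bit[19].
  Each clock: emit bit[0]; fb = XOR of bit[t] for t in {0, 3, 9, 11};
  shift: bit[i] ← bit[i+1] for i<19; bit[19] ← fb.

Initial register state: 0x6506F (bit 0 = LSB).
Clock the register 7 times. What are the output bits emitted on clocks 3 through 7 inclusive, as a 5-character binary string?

11011

reg_0 = 0x6506F
clock 1: out=1, reg = 0x32837
clock 2: out=1, reg = 0x1941B
clock 3: out=1, reg = 0x0CA0D
clock 4: out=1, reg = 0x06506
clock 5: out=0, reg = 0x03283
clock 6: out=1, reg = 0x01941
clock 7: out=1, reg = 0x00CA0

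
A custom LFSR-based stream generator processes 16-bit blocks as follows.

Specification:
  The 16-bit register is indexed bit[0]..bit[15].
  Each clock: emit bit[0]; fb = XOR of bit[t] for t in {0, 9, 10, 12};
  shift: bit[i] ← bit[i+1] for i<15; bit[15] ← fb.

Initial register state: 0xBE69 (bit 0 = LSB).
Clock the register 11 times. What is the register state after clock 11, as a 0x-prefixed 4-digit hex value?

reg_0 = 0xBE69
clock 1: out=1, reg = 0x5F34
clock 2: out=0, reg = 0xAF9A
clock 3: out=0, reg = 0x57CD
clock 4: out=1, reg = 0x2BE6
clock 5: out=0, reg = 0x95F3
clock 6: out=1, reg = 0xCAF9
clock 7: out=1, reg = 0x657C
clock 8: out=0, reg = 0xB2BE
clock 9: out=0, reg = 0x595F
clock 10: out=1, reg = 0x2CAF
clock 11: out=1, reg = 0x1657

0x1657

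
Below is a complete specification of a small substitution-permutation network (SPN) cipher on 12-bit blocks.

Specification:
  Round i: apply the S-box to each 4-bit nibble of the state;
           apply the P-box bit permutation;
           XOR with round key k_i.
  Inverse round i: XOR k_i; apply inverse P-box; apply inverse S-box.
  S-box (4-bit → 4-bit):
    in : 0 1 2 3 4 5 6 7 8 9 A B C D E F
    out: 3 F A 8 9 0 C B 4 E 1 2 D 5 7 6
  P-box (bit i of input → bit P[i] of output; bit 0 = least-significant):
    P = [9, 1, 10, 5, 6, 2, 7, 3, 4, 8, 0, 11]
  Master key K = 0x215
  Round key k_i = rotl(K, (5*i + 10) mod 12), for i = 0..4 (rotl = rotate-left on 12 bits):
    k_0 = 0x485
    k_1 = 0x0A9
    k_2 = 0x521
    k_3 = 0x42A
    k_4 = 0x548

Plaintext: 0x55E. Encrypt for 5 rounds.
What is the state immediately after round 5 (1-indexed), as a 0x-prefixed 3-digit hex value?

s_0 = plaintext = 0x55E
s_1 = Round(s_0, k_0) = 0x287
s_2 = Round(s_1, k_1) = 0xB0B
s_3 = Round(s_2, k_2) = 0x467
s_4 = Round(s_3, k_3) = 0xE90
s_5 = Round(s_4, k_4) = 0x6D7

0x6D7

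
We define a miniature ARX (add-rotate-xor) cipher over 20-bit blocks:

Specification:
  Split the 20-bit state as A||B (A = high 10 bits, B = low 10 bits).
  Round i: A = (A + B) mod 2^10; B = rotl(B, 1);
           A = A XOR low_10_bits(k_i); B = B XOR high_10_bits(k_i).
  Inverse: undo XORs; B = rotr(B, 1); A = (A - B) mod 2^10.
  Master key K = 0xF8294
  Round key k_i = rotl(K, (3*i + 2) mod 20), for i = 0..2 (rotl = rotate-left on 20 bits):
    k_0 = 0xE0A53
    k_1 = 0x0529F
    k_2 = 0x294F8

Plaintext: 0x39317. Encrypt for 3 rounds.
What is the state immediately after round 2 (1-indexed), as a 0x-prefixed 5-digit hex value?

0x72B4E

s_0 = plaintext = 0x39317
s_1 = Round(s_0, k_0) = 0x6A1AD
s_2 = Round(s_1, k_1) = 0x72B4E
s_3 = Round(s_2, k_2) = 0x78238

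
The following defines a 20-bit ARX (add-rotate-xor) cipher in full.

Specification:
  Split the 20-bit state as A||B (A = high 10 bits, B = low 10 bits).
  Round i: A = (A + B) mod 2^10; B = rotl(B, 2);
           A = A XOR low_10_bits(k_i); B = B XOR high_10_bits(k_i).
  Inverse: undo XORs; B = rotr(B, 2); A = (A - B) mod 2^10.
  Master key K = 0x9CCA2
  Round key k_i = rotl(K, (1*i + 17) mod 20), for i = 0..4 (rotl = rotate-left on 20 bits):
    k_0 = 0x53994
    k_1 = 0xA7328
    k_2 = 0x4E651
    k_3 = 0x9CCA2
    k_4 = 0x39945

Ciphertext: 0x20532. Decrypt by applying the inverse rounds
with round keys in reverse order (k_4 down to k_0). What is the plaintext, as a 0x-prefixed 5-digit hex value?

s_0 = ciphertext = 0x20532
s_1 = InvRound(s_0, k_4) = 0x53C75
s_2 = InvRound(s_1, k_3) = 0xDB281
s_3 = InvRound(s_2, k_2) = 0x13CEE
s_4 = InvRound(s_3, k_1) = 0x32E9C
s_5 = InvRound(s_4, k_0) = 0x9AEF4

0x9AEF4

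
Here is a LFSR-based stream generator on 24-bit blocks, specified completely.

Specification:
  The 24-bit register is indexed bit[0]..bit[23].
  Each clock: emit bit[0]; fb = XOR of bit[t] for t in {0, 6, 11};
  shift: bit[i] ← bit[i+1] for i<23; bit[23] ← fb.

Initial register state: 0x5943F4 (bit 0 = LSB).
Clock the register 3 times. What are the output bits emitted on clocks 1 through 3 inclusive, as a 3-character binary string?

001

reg_0 = 0x5943F4
clock 1: out=0, reg = 0xACA1FA
clock 2: out=0, reg = 0xD650FD
clock 3: out=1, reg = 0x6B287E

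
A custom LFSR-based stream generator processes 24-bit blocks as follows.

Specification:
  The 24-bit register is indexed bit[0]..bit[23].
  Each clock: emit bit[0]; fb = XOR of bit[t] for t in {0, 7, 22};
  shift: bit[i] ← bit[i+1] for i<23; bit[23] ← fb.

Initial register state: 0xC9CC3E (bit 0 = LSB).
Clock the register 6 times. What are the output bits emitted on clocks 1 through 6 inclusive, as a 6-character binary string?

reg_0 = 0xC9CC3E
clock 1: out=0, reg = 0xE4E61F
clock 2: out=1, reg = 0x72730F
clock 3: out=1, reg = 0x393987
clock 4: out=1, reg = 0x1C9CC3
clock 5: out=1, reg = 0x0E4E61
clock 6: out=1, reg = 0x872730

011111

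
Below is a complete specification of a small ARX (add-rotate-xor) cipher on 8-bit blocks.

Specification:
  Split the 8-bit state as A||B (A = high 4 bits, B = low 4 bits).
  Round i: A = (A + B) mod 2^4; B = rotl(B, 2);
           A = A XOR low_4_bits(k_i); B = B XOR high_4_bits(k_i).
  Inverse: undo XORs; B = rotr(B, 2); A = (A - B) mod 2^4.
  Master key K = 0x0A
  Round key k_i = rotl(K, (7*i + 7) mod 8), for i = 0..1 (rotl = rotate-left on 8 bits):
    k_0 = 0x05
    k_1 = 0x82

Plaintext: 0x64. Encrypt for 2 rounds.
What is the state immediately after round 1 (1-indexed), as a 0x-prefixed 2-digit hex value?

0xF1

s_0 = plaintext = 0x64
s_1 = Round(s_0, k_0) = 0xF1
s_2 = Round(s_1, k_1) = 0x2C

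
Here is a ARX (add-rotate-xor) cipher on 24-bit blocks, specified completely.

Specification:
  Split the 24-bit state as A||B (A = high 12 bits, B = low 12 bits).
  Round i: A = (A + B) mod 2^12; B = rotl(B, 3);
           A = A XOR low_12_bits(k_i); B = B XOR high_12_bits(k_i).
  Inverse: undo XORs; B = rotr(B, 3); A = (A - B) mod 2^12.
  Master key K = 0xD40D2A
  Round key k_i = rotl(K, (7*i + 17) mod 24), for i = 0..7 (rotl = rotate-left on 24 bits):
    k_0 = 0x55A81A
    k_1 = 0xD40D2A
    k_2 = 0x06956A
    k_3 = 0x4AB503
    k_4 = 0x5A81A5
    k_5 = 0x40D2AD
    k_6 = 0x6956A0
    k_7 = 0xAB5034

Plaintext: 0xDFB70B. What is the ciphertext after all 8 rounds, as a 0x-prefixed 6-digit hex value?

0xBCA98D

s_0 = plaintext = 0xDFB70B
s_1 = Round(s_0, k_0) = 0xD1CD01
s_2 = Round(s_1, k_1) = 0x73754E
s_3 = Round(s_2, k_2) = 0x9EFA1B
s_4 = Round(s_3, k_3) = 0x109476
s_5 = Round(s_4, k_4) = 0x4DA61A
s_6 = Round(s_5, k_5) = 0x8594DE
s_7 = Round(s_6, k_6) = 0xB97067
s_8 = Round(s_7, k_7) = 0xBCA98D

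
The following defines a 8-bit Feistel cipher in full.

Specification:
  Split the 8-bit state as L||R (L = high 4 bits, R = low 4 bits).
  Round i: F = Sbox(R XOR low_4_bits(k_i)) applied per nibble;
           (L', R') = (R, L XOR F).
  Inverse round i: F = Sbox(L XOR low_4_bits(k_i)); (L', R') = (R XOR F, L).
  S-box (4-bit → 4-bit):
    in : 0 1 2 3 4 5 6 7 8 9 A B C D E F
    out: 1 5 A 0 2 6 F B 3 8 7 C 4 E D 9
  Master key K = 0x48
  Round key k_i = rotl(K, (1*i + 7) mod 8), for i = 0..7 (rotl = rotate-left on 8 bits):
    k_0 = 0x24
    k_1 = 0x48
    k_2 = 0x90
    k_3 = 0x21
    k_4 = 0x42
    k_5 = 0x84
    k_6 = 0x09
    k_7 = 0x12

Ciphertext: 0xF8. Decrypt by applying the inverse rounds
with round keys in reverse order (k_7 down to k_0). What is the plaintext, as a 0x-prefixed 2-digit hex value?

s_0 = ciphertext = 0xF8
s_1 = InvRound(s_0, k_7) = 0x6F
s_2 = InvRound(s_1, k_6) = 0x66
s_3 = InvRound(s_2, k_5) = 0xC6
s_4 = InvRound(s_3, k_4) = 0xBC
s_5 = InvRound(s_4, k_3) = 0xBB
s_6 = InvRound(s_5, k_2) = 0x7B
s_7 = InvRound(s_6, k_1) = 0x27
s_8 = InvRound(s_7, k_0) = 0x82

0x82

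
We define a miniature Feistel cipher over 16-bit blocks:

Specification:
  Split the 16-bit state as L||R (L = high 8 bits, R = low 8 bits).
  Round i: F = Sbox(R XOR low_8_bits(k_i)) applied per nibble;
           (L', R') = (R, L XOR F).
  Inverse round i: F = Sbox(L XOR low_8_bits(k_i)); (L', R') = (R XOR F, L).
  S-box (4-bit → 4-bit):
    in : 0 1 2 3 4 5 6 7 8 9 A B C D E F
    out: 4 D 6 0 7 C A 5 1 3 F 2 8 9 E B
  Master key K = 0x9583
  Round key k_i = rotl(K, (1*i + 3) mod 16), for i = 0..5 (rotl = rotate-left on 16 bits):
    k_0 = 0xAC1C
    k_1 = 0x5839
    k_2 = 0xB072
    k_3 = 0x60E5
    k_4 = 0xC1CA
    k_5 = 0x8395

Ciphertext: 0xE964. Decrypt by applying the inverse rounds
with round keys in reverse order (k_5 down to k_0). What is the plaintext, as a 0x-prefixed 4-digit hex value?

s_0 = ciphertext = 0xE964
s_1 = InvRound(s_0, k_5) = 0x3CE9
s_2 = InvRound(s_1, k_4) = 0x533C
s_3 = InvRound(s_2, k_3) = 0x1653
s_4 = InvRound(s_3, k_2) = 0xF416
s_5 = InvRound(s_4, k_1) = 0x9FF4
s_6 = InvRound(s_5, k_0) = 0xE49F

0xE49F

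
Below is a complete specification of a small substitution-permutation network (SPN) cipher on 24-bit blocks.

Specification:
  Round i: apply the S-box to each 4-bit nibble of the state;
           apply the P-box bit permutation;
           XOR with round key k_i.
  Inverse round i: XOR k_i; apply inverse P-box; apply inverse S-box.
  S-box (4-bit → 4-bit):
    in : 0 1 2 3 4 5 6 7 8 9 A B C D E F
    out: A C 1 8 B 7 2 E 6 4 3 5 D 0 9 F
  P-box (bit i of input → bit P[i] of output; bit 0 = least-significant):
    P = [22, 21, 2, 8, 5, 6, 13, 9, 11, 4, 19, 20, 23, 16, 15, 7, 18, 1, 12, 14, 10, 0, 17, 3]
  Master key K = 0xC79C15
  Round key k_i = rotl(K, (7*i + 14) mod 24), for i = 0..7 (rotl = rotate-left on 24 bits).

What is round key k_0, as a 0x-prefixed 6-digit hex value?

K = 0xC79C15
k_0 = rotl(K, (7*0+14) mod 24) = rotl(K, 14) = 0x0571E7

0x0571E7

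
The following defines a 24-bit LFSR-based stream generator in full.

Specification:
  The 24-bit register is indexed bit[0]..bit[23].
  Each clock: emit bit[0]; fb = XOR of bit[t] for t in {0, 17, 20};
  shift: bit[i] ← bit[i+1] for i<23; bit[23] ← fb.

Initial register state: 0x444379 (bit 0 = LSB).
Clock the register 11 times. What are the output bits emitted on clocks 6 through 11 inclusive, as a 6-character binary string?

110110

reg_0 = 0x444379
clock 1: out=1, reg = 0xA221BC
clock 2: out=0, reg = 0xD110DE
clock 3: out=0, reg = 0xE8886F
clock 4: out=1, reg = 0xF44437
clock 5: out=1, reg = 0x7A221B
clock 6: out=1, reg = 0xBD110D
clock 7: out=1, reg = 0x5E8886
clock 8: out=0, reg = 0x2F4443
clock 9: out=1, reg = 0x17A221
clock 10: out=1, reg = 0x8BD110
clock 11: out=0, reg = 0xC5E888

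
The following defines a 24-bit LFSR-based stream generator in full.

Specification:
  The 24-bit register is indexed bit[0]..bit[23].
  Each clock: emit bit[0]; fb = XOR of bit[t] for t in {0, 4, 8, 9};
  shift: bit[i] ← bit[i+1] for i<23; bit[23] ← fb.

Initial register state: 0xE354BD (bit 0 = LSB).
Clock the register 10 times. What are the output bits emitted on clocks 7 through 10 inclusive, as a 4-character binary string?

0100

reg_0 = 0xE354BD
clock 1: out=1, reg = 0x71AA5E
clock 2: out=0, reg = 0x38D52F
clock 3: out=1, reg = 0x1C6A97
clock 4: out=1, reg = 0x8E354B
clock 5: out=1, reg = 0x471AA5
clock 6: out=1, reg = 0x238D52
clock 7: out=0, reg = 0x11C6A9
clock 8: out=1, reg = 0x08E354
clock 9: out=0, reg = 0x8471AA
clock 10: out=0, reg = 0xC238D5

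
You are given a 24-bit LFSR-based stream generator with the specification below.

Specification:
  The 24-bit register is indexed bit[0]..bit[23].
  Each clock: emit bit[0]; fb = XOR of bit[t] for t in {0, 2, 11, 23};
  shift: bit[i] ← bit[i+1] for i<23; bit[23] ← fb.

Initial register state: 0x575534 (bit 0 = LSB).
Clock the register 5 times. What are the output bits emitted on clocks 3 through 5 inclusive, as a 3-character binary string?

101

reg_0 = 0x575534
clock 1: out=0, reg = 0xABAA9A
clock 2: out=0, reg = 0x55D54D
clock 3: out=1, reg = 0x2AEAA6
clock 4: out=0, reg = 0x157553
clock 5: out=1, reg = 0x8ABAA9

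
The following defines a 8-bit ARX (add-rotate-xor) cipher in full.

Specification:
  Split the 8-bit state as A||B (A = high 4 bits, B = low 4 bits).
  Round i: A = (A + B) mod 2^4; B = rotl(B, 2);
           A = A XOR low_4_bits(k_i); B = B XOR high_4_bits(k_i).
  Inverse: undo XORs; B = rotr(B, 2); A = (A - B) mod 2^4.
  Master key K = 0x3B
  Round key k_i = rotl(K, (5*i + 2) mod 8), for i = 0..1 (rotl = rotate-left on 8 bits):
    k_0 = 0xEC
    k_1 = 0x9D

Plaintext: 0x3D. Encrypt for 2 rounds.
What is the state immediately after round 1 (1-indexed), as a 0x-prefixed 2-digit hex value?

s_0 = plaintext = 0x3D
s_1 = Round(s_0, k_0) = 0xC9
s_2 = Round(s_1, k_1) = 0x8F

0xC9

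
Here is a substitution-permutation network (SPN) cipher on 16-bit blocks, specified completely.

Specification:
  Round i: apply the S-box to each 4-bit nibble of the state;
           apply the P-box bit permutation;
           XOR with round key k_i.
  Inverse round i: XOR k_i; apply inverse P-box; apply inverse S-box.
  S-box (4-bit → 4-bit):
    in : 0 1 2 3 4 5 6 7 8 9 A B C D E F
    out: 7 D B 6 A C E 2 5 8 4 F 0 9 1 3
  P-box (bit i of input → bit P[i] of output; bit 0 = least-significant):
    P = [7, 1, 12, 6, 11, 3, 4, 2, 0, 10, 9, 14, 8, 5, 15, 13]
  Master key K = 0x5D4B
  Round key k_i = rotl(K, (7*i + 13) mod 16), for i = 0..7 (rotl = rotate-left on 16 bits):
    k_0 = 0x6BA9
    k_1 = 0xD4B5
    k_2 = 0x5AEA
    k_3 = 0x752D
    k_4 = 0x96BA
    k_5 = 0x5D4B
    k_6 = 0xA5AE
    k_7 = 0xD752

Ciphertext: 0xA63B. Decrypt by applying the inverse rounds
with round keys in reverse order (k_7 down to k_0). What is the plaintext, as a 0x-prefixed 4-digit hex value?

s_0 = ciphertext = 0xA63B
s_1 = InvRound(s_0, k_7) = 0x2D75
s_2 = InvRound(s_1, k_6) = 0xAE02
s_3 = InvRound(s_2, k_5) = 0x1175
s_4 = InvRound(s_3, k_4) = 0x8042
s_5 = InvRound(s_4, k_3) = 0xB246
s_6 = InvRound(s_5, k_2) = 0x692E
s_7 = InvRound(s_6, k_1) = 0x1F00
s_8 = InvRound(s_7, k_0) = 0x4278

0x4278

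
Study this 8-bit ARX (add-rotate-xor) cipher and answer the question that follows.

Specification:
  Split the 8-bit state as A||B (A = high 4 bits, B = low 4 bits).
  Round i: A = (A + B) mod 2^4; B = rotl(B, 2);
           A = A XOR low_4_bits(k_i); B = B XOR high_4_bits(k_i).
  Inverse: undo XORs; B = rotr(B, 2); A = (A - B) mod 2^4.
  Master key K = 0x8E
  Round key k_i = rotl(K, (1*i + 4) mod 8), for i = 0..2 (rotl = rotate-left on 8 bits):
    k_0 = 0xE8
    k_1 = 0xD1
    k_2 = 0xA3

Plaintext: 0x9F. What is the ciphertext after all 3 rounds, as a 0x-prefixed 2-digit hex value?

0xAC

s_0 = plaintext = 0x9F
s_1 = Round(s_0, k_0) = 0x01
s_2 = Round(s_1, k_1) = 0x09
s_3 = Round(s_2, k_2) = 0xAC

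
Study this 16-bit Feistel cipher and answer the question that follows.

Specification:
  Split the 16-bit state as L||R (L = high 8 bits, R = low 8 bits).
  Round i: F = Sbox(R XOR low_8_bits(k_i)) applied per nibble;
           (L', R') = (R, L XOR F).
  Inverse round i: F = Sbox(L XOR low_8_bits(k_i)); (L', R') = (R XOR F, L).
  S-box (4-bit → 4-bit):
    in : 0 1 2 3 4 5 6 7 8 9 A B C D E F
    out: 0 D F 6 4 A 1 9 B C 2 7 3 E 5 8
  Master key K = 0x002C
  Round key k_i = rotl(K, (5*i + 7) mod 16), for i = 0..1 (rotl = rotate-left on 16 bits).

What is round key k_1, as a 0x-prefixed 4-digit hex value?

0xC002

K = 0x002C
k_0 = rotl(K, (5*0+7) mod 16) = rotl(K, 7) = 0x1600
k_1 = rotl(K, (5*1+7) mod 16) = rotl(K, 12) = 0xC002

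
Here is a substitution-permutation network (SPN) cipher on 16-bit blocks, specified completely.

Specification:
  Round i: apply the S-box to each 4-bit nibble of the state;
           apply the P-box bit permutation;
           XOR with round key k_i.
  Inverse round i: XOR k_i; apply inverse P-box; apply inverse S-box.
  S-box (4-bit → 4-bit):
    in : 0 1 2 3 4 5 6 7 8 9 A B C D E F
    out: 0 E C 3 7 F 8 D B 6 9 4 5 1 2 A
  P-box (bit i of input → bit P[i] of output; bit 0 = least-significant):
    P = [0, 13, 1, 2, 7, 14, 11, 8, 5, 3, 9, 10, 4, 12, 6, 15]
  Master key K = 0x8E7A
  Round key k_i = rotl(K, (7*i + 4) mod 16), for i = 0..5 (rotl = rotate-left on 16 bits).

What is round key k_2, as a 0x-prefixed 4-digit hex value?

0x39EA

K = 0x8E7A
k_0 = rotl(K, (7*0+4) mod 16) = rotl(K, 4) = 0xE7A8
k_1 = rotl(K, (7*1+4) mod 16) = rotl(K, 11) = 0xD473
k_2 = rotl(K, (7*2+4) mod 16) = rotl(K, 2) = 0x39EA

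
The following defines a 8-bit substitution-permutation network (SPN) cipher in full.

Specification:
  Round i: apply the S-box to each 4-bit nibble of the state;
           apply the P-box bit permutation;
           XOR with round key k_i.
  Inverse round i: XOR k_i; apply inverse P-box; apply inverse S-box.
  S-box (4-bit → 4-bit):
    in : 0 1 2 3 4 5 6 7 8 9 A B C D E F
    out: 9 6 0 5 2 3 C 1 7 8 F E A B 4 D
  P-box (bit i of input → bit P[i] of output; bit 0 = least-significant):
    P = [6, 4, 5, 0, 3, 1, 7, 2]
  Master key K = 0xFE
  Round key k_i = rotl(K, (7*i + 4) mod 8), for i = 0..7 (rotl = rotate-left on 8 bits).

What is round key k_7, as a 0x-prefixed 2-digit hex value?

0xDF

K = 0xFE
k_0 = rotl(K, (7*0+4) mod 8) = rotl(K, 4) = 0xEF
k_1 = rotl(K, (7*1+4) mod 8) = rotl(K, 3) = 0xF7
k_2 = rotl(K, (7*2+4) mod 8) = rotl(K, 2) = 0xFB
k_3 = rotl(K, (7*3+4) mod 8) = rotl(K, 1) = 0xFD
k_4 = rotl(K, (7*4+4) mod 8) = rotl(K, 0) = 0xFE
k_5 = rotl(K, (7*5+4) mod 8) = rotl(K, 7) = 0x7F
k_6 = rotl(K, (7*6+4) mod 8) = rotl(K, 6) = 0xBF
k_7 = rotl(K, (7*7+4) mod 8) = rotl(K, 5) = 0xDF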